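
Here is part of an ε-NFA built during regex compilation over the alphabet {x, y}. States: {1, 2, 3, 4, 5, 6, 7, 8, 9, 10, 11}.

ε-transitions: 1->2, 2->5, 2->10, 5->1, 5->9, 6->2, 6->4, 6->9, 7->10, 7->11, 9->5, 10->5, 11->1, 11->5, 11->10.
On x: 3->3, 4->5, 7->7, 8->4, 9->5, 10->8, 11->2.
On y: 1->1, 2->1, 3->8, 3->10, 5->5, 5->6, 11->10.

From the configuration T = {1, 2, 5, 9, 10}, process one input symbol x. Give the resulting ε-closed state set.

9 on x → {5}.
10 on x → {8}.
No x-transition from 1, 2, 5.
Union after reading x: {5, 8}.
Now take the ε-closure:
From 5 via ε: add 1, 9.
From 1 via ε: add 2.
From 2 via ε: add 10.
No new states can be added; the closed set is {1, 2, 5, 8, 9, 10}.

{1, 2, 5, 8, 9, 10}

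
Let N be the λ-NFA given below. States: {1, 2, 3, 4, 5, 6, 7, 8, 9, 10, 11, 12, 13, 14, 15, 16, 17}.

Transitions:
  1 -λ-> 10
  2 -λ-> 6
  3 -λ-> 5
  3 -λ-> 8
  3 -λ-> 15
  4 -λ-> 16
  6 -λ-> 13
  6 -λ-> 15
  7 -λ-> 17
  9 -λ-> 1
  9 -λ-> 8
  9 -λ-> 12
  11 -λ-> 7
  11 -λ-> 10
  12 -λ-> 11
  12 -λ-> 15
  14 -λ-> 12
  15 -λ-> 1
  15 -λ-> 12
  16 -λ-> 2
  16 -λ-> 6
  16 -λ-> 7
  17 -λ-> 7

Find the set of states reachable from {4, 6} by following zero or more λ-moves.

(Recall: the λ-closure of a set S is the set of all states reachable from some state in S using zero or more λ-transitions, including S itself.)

{1, 2, 4, 6, 7, 10, 11, 12, 13, 15, 16, 17}

Start with {4, 6}.
From 4 via λ: add 16.
From 6 via λ: add 13, 15.
From 15 via λ: add 1, 12.
From 16 via λ: add 2, 7.
From 1 via λ: add 10.
From 7 via λ: add 17.
From 12 via λ: add 11.
No new states can be added; the closed set is {1, 2, 4, 6, 7, 10, 11, 12, 13, 15, 16, 17}.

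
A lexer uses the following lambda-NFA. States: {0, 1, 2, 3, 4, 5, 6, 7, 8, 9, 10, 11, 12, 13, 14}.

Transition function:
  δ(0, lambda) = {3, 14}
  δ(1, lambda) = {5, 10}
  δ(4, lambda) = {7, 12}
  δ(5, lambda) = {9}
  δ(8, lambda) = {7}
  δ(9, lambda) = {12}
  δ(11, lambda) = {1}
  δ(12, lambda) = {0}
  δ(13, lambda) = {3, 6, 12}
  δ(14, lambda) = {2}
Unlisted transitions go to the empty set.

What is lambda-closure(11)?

Start with {11}.
From 11 via lambda: add 1.
From 1 via lambda: add 5, 10.
From 5 via lambda: add 9.
From 9 via lambda: add 12.
From 12 via lambda: add 0.
From 0 via lambda: add 3, 14.
From 14 via lambda: add 2.
No new states can be added; the closed set is {0, 1, 2, 3, 5, 9, 10, 11, 12, 14}.

{0, 1, 2, 3, 5, 9, 10, 11, 12, 14}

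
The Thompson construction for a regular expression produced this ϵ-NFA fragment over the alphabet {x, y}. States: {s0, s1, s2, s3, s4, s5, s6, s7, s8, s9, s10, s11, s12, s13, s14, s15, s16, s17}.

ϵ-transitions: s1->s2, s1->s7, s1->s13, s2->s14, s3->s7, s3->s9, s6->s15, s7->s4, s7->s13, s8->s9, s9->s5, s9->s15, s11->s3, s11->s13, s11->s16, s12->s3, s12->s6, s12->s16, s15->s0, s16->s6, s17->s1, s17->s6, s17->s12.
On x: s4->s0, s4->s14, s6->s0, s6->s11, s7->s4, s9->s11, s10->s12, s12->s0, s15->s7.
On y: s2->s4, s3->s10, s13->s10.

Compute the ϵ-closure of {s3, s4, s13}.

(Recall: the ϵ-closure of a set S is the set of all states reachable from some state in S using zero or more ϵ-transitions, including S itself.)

Start with {s3, s4, s13}.
From s3 via ϵ: add s7, s9.
From s9 via ϵ: add s5, s15.
From s15 via ϵ: add s0.
No new states can be added; the closed set is {s0, s3, s4, s5, s7, s9, s13, s15}.

{s0, s3, s4, s5, s7, s9, s13, s15}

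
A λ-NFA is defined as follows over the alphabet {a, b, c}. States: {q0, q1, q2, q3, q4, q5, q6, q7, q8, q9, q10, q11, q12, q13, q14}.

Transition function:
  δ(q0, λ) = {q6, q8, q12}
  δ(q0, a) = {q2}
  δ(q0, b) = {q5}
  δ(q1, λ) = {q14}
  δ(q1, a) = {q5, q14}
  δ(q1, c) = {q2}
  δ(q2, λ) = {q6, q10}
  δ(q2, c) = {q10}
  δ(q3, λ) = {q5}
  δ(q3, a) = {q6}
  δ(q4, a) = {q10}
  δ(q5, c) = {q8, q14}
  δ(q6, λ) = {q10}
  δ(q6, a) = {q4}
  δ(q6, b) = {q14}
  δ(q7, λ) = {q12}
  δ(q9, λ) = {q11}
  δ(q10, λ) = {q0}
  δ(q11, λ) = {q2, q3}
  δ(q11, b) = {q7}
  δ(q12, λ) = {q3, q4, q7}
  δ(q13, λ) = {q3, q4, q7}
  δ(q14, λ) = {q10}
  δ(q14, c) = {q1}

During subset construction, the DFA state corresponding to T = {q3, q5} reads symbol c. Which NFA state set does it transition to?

q5 on c → {q8, q14}.
No c-transition from q3.
Union after reading c: {q8, q14}.
Now take the λ-closure:
From q14 via λ: add q10.
From q10 via λ: add q0.
From q0 via λ: add q6, q12.
From q12 via λ: add q3, q4, q7.
From q3 via λ: add q5.
No new states can be added; the closed set is {q0, q3, q4, q5, q6, q7, q8, q10, q12, q14}.

{q0, q3, q4, q5, q6, q7, q8, q10, q12, q14}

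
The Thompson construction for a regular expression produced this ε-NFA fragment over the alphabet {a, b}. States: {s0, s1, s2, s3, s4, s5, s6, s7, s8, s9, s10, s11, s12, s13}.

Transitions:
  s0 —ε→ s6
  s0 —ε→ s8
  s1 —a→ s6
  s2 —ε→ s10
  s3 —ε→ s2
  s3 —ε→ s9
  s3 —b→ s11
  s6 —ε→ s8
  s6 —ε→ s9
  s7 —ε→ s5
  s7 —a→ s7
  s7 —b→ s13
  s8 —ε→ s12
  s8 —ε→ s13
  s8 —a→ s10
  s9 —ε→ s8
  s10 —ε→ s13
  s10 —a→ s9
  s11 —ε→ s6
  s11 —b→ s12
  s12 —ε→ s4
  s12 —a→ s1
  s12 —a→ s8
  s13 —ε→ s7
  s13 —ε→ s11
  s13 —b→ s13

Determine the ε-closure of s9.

Start with {s9}.
From s9 via ε: add s8.
From s8 via ε: add s12, s13.
From s12 via ε: add s4.
From s13 via ε: add s7, s11.
From s7 via ε: add s5.
From s11 via ε: add s6.
No new states can be added; the closed set is {s4, s5, s6, s7, s8, s9, s11, s12, s13}.

{s4, s5, s6, s7, s8, s9, s11, s12, s13}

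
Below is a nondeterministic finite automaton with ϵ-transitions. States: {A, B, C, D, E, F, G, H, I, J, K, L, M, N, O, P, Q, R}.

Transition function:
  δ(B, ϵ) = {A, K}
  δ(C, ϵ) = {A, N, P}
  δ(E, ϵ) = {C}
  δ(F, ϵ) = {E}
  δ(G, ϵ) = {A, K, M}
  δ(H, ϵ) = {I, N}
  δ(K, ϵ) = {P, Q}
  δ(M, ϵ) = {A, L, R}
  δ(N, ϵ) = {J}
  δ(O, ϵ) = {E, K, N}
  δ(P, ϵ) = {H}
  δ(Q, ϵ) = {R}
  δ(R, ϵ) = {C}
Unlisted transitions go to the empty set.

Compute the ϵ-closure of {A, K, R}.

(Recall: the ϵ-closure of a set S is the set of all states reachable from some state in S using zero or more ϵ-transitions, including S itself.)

{A, C, H, I, J, K, N, P, Q, R}

Start with {A, K, R}.
From K via ϵ: add P, Q.
From R via ϵ: add C.
From C via ϵ: add N.
From P via ϵ: add H.
From H via ϵ: add I.
From N via ϵ: add J.
No new states can be added; the closed set is {A, C, H, I, J, K, N, P, Q, R}.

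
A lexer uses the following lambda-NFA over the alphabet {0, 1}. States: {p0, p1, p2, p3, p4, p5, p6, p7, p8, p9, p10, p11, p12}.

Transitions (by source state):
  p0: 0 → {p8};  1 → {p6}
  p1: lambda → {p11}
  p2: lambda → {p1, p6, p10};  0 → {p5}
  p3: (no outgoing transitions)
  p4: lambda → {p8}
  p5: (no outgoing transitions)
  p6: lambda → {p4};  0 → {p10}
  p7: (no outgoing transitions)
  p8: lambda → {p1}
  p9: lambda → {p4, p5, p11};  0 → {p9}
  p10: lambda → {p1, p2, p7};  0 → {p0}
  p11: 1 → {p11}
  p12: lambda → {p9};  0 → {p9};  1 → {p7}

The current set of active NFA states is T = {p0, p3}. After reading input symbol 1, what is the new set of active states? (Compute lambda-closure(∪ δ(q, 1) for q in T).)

p0 on 1 → {p6}.
No 1-transition from p3.
Union after reading 1: {p6}.
Now take the lambda-closure:
From p6 via lambda: add p4.
From p4 via lambda: add p8.
From p8 via lambda: add p1.
From p1 via lambda: add p11.
No new states can be added; the closed set is {p1, p4, p6, p8, p11}.

{p1, p4, p6, p8, p11}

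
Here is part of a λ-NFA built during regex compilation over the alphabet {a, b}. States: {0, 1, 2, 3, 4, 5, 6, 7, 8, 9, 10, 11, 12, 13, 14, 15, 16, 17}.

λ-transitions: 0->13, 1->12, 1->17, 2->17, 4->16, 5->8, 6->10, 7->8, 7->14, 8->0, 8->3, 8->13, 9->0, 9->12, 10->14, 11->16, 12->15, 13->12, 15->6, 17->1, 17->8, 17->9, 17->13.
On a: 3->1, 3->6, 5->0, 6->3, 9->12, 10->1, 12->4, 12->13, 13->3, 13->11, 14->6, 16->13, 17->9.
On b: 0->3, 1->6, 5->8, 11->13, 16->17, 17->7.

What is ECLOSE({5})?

Start with {5}.
From 5 via λ: add 8.
From 8 via λ: add 0, 3, 13.
From 13 via λ: add 12.
From 12 via λ: add 15.
From 15 via λ: add 6.
From 6 via λ: add 10.
From 10 via λ: add 14.
No new states can be added; the closed set is {0, 3, 5, 6, 8, 10, 12, 13, 14, 15}.

{0, 3, 5, 6, 8, 10, 12, 13, 14, 15}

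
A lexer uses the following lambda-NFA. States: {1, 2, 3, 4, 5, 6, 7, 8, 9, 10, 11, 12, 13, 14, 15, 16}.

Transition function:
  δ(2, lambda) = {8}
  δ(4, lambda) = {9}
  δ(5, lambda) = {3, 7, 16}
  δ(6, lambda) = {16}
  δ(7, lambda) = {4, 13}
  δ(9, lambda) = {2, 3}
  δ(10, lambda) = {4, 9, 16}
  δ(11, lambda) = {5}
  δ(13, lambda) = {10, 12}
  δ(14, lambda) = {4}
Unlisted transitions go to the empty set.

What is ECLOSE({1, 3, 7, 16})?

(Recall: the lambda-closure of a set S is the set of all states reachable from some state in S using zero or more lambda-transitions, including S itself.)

{1, 2, 3, 4, 7, 8, 9, 10, 12, 13, 16}

Start with {1, 3, 7, 16}.
From 7 via lambda: add 4, 13.
From 4 via lambda: add 9.
From 13 via lambda: add 10, 12.
From 9 via lambda: add 2.
From 2 via lambda: add 8.
No new states can be added; the closed set is {1, 2, 3, 4, 7, 8, 9, 10, 12, 13, 16}.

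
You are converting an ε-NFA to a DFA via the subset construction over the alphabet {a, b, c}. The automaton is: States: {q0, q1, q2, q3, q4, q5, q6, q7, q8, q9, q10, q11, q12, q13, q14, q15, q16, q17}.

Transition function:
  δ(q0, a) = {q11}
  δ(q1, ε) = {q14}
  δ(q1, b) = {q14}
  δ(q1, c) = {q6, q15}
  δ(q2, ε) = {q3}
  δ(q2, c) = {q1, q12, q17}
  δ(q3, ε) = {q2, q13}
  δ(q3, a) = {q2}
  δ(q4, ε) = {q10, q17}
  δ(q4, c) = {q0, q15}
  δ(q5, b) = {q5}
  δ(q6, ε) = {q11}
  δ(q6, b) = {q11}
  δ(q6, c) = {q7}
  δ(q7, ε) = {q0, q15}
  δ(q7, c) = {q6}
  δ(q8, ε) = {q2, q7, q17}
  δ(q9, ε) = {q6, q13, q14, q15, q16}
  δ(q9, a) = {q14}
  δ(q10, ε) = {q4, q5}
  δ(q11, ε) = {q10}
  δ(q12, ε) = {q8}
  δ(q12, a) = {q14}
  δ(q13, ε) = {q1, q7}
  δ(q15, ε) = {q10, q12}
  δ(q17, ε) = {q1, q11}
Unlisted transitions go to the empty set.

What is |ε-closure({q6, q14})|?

8

Start with {q6, q14}.
From q6 via ε: add q11.
From q11 via ε: add q10.
From q10 via ε: add q4, q5.
From q4 via ε: add q17.
From q17 via ε: add q1.
ε-closure = {q1, q4, q5, q6, q10, q11, q14, q17}, which has 8 states.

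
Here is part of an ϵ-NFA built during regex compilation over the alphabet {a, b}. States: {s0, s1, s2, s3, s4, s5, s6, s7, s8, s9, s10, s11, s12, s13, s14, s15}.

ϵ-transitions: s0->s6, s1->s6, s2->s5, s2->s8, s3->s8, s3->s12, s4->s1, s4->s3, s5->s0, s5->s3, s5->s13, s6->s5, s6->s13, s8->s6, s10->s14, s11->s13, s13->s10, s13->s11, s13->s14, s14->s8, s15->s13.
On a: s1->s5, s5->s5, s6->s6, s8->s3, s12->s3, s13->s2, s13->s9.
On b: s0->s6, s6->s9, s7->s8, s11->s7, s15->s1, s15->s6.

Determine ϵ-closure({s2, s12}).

Start with {s2, s12}.
From s2 via ϵ: add s5, s8.
From s5 via ϵ: add s0, s3, s13.
From s8 via ϵ: add s6.
From s13 via ϵ: add s10, s11, s14.
No new states can be added; the closed set is {s0, s2, s3, s5, s6, s8, s10, s11, s12, s13, s14}.

{s0, s2, s3, s5, s6, s8, s10, s11, s12, s13, s14}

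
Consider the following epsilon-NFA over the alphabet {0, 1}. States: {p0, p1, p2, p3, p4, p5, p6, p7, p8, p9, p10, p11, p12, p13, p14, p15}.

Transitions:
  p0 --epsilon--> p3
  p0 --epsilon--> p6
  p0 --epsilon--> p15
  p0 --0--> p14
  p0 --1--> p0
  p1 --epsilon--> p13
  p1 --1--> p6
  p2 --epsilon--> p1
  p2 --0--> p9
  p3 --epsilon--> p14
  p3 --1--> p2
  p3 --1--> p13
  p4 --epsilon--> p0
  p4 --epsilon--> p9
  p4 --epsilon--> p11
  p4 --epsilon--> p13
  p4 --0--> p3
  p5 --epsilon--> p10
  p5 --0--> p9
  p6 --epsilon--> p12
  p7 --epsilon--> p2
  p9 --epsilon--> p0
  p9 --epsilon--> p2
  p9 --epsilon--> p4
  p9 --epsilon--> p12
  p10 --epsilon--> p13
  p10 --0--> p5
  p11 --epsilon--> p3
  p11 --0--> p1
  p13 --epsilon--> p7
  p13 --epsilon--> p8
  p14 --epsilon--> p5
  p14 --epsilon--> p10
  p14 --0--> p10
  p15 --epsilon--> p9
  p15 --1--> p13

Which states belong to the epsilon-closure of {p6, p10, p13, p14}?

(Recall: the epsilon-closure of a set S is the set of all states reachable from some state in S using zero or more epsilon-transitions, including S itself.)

Start with {p6, p10, p13, p14}.
From p6 via epsilon: add p12.
From p13 via epsilon: add p7, p8.
From p14 via epsilon: add p5.
From p7 via epsilon: add p2.
From p2 via epsilon: add p1.
No new states can be added; the closed set is {p1, p2, p5, p6, p7, p8, p10, p12, p13, p14}.

{p1, p2, p5, p6, p7, p8, p10, p12, p13, p14}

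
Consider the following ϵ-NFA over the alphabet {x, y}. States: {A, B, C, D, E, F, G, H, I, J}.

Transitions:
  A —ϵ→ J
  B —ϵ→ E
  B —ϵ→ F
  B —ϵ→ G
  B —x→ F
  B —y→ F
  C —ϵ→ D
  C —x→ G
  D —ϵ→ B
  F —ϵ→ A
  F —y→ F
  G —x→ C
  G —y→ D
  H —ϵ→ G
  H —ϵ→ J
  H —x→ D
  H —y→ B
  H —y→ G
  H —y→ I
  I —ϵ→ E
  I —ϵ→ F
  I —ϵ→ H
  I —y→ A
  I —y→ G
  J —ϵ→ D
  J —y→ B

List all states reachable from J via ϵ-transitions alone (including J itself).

{A, B, D, E, F, G, J}

Start with {J}.
From J via ϵ: add D.
From D via ϵ: add B.
From B via ϵ: add E, F, G.
From F via ϵ: add A.
No new states can be added; the closed set is {A, B, D, E, F, G, J}.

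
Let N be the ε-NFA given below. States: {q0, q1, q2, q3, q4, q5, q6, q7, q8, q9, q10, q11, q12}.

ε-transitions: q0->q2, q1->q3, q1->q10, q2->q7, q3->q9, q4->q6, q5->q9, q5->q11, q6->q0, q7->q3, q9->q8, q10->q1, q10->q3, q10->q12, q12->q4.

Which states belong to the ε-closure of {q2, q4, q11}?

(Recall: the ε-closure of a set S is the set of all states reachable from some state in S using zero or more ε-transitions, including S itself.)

Start with {q2, q4, q11}.
From q2 via ε: add q7.
From q4 via ε: add q6.
From q6 via ε: add q0.
From q7 via ε: add q3.
From q3 via ε: add q9.
From q9 via ε: add q8.
No new states can be added; the closed set is {q0, q2, q3, q4, q6, q7, q8, q9, q11}.

{q0, q2, q3, q4, q6, q7, q8, q9, q11}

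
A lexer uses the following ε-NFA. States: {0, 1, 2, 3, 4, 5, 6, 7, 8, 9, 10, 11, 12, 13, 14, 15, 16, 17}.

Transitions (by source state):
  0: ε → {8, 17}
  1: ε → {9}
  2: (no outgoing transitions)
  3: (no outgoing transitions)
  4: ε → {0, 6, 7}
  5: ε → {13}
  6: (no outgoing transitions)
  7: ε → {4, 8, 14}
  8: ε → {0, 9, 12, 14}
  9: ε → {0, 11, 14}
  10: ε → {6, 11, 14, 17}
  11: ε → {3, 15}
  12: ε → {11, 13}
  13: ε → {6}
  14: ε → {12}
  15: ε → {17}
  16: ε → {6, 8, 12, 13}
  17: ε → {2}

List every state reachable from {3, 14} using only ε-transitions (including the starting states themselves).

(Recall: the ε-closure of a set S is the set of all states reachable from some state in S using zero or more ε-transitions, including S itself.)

Start with {3, 14}.
From 14 via ε: add 12.
From 12 via ε: add 11, 13.
From 11 via ε: add 15.
From 13 via ε: add 6.
From 15 via ε: add 17.
From 17 via ε: add 2.
No new states can be added; the closed set is {2, 3, 6, 11, 12, 13, 14, 15, 17}.

{2, 3, 6, 11, 12, 13, 14, 15, 17}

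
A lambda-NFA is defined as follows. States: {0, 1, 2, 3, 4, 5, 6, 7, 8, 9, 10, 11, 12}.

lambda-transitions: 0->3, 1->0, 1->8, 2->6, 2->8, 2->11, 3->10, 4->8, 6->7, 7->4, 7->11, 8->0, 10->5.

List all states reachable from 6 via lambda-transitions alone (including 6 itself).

Start with {6}.
From 6 via lambda: add 7.
From 7 via lambda: add 4, 11.
From 4 via lambda: add 8.
From 8 via lambda: add 0.
From 0 via lambda: add 3.
From 3 via lambda: add 10.
From 10 via lambda: add 5.
No new states can be added; the closed set is {0, 3, 4, 5, 6, 7, 8, 10, 11}.

{0, 3, 4, 5, 6, 7, 8, 10, 11}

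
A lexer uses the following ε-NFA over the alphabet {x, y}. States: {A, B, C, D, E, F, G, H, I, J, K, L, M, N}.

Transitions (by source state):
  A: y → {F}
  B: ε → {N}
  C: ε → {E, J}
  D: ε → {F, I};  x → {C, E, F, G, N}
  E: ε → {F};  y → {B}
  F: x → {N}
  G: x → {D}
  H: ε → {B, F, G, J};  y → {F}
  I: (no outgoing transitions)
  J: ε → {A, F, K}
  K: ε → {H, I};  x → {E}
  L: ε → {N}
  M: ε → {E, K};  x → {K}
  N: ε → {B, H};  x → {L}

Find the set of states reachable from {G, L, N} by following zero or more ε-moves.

{A, B, F, G, H, I, J, K, L, N}

Start with {G, L, N}.
From N via ε: add B, H.
From H via ε: add F, J.
From J via ε: add A, K.
From K via ε: add I.
No new states can be added; the closed set is {A, B, F, G, H, I, J, K, L, N}.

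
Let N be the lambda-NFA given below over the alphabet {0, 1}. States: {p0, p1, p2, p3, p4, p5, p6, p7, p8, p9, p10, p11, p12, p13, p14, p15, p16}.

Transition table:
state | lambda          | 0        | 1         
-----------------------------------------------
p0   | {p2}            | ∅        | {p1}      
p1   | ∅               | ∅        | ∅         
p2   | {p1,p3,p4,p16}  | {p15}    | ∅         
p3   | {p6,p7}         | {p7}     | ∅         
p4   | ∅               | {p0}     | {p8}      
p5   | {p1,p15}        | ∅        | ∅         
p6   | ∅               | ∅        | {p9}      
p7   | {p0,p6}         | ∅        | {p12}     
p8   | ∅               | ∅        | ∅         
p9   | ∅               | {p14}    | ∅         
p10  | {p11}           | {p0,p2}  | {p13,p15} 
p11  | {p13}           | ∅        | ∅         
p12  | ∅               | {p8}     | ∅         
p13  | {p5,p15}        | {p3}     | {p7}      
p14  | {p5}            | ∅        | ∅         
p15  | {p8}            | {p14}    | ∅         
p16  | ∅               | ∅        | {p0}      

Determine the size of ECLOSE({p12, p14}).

Start with {p12, p14}.
From p14 via lambda: add p5.
From p5 via lambda: add p1, p15.
From p15 via lambda: add p8.
lambda-closure = {p1, p5, p8, p12, p14, p15}, which has 6 states.

6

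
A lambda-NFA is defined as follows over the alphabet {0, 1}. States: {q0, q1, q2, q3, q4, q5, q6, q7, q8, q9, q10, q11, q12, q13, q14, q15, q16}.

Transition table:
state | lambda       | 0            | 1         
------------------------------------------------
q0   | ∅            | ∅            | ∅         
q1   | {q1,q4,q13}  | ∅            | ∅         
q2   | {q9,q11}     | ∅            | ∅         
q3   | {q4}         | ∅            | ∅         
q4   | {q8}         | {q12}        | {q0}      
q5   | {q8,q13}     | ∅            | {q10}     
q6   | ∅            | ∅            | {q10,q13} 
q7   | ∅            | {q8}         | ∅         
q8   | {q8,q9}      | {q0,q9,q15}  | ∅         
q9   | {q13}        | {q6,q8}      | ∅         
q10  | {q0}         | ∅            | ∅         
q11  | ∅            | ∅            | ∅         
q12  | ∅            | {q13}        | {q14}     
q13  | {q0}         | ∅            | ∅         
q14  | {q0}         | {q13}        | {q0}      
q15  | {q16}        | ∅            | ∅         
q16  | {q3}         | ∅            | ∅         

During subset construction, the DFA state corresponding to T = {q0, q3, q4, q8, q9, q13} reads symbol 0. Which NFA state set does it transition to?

q4 on 0 → {q12}.
q8 on 0 → {q0, q9, q15}.
q9 on 0 → {q6, q8}.
No 0-transition from q0, q3, q13.
Union after reading 0: {q0, q6, q8, q9, q12, q15}.
Now take the lambda-closure:
From q9 via lambda: add q13.
From q15 via lambda: add q16.
From q16 via lambda: add q3.
From q3 via lambda: add q4.
No new states can be added; the closed set is {q0, q3, q4, q6, q8, q9, q12, q13, q15, q16}.

{q0, q3, q4, q6, q8, q9, q12, q13, q15, q16}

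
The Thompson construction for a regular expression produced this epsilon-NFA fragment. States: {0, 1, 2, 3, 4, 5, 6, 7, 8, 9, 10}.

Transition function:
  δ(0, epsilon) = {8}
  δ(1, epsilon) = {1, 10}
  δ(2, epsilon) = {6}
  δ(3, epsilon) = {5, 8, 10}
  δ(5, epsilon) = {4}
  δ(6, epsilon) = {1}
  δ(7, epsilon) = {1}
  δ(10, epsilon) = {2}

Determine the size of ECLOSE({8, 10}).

5

Start with {8, 10}.
From 10 via epsilon: add 2.
From 2 via epsilon: add 6.
From 6 via epsilon: add 1.
epsilon-closure = {1, 2, 6, 8, 10}, which has 5 states.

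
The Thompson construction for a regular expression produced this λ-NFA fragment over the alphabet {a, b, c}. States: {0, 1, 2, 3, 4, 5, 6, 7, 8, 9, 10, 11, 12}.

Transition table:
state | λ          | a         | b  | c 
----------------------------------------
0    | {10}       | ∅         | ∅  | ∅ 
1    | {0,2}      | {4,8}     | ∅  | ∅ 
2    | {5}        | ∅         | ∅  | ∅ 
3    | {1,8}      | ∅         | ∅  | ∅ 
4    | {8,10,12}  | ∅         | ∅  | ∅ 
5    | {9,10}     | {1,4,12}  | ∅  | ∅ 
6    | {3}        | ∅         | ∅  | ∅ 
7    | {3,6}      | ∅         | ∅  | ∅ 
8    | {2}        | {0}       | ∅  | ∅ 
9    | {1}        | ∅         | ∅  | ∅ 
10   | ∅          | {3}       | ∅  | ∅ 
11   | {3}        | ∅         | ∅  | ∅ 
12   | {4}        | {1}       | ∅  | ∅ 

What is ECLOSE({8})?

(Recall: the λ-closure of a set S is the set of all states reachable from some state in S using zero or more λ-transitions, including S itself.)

Start with {8}.
From 8 via λ: add 2.
From 2 via λ: add 5.
From 5 via λ: add 9, 10.
From 9 via λ: add 1.
From 1 via λ: add 0.
No new states can be added; the closed set is {0, 1, 2, 5, 8, 9, 10}.

{0, 1, 2, 5, 8, 9, 10}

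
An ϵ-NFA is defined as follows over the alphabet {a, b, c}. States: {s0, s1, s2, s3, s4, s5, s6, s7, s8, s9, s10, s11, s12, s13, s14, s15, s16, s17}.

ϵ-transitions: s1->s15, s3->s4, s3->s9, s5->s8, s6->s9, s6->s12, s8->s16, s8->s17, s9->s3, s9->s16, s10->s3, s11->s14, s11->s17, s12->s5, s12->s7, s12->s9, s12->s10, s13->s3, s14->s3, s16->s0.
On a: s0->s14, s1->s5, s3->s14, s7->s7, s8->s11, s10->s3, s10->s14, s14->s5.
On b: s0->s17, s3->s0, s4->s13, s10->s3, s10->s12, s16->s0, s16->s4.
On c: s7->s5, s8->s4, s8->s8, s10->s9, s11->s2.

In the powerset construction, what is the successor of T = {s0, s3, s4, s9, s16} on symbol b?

s0 on b → {s17}.
s3 on b → {s0}.
s4 on b → {s13}.
s16 on b → {s0, s4}.
No b-transition from s9.
Union after reading b: {s0, s4, s13, s17}.
Now take the ϵ-closure:
From s13 via ϵ: add s3.
From s3 via ϵ: add s9.
From s9 via ϵ: add s16.
No new states can be added; the closed set is {s0, s3, s4, s9, s13, s16, s17}.

{s0, s3, s4, s9, s13, s16, s17}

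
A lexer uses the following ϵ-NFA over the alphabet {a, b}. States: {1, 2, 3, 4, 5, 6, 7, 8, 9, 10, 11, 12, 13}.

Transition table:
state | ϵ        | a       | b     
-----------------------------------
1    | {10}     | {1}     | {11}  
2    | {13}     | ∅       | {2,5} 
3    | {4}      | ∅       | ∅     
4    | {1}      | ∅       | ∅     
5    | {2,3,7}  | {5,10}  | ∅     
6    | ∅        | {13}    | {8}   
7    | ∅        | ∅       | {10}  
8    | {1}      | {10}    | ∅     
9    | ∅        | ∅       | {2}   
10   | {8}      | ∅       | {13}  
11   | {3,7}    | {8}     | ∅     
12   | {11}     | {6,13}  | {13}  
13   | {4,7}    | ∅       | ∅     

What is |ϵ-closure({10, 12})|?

8

Start with {10, 12}.
From 10 via ϵ: add 8.
From 12 via ϵ: add 11.
From 8 via ϵ: add 1.
From 11 via ϵ: add 3, 7.
From 3 via ϵ: add 4.
ϵ-closure = {1, 3, 4, 7, 8, 10, 11, 12}, which has 8 states.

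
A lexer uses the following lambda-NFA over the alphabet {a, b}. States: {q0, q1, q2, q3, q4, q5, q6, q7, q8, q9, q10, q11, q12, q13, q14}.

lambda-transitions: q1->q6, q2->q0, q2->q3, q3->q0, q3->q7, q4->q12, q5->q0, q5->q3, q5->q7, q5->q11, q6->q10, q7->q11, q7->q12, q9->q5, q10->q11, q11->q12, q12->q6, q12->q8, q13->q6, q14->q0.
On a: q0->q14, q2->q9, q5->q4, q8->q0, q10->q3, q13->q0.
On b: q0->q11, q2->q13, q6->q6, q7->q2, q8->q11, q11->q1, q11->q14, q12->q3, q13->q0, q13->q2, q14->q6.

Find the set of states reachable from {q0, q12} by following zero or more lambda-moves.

Start with {q0, q12}.
From q12 via lambda: add q6, q8.
From q6 via lambda: add q10.
From q10 via lambda: add q11.
No new states can be added; the closed set is {q0, q6, q8, q10, q11, q12}.

{q0, q6, q8, q10, q11, q12}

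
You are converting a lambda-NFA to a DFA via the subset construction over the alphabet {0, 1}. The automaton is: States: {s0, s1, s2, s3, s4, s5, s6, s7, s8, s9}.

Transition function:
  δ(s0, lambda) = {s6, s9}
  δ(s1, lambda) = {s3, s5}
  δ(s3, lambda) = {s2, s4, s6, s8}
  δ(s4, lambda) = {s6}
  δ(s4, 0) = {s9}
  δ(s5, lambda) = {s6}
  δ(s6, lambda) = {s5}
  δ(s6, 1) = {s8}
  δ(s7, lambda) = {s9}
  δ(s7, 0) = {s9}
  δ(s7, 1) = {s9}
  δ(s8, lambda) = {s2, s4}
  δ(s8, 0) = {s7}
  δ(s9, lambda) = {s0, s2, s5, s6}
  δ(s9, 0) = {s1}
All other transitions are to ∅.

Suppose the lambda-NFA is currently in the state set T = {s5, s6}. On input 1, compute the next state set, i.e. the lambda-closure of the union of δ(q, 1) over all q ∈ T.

{s2, s4, s5, s6, s8}

s6 on 1 → {s8}.
No 1-transition from s5.
Union after reading 1: {s8}.
Now take the lambda-closure:
From s8 via lambda: add s2, s4.
From s4 via lambda: add s6.
From s6 via lambda: add s5.
No new states can be added; the closed set is {s2, s4, s5, s6, s8}.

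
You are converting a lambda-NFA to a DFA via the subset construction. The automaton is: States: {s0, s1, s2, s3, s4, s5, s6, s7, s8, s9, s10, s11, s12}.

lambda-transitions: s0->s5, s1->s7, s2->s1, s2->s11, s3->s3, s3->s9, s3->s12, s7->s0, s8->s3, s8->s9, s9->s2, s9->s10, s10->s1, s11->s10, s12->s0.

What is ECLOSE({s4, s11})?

{s0, s1, s4, s5, s7, s10, s11}

Start with {s4, s11}.
From s11 via lambda: add s10.
From s10 via lambda: add s1.
From s1 via lambda: add s7.
From s7 via lambda: add s0.
From s0 via lambda: add s5.
No new states can be added; the closed set is {s0, s1, s4, s5, s7, s10, s11}.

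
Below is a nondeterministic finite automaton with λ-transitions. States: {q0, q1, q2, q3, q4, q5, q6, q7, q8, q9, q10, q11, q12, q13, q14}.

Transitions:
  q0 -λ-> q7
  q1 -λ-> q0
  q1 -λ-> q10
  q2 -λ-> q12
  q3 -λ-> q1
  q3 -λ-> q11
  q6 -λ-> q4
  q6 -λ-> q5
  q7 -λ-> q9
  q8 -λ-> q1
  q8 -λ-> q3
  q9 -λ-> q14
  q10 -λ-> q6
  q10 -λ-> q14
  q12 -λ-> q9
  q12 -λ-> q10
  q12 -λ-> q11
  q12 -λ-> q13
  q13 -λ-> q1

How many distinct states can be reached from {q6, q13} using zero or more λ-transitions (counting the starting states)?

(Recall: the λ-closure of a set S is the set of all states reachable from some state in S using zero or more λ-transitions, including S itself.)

10

Start with {q6, q13}.
From q6 via λ: add q4, q5.
From q13 via λ: add q1.
From q1 via λ: add q0, q10.
From q0 via λ: add q7.
From q10 via λ: add q14.
From q7 via λ: add q9.
λ-closure = {q0, q1, q4, q5, q6, q7, q9, q10, q13, q14}, which has 10 states.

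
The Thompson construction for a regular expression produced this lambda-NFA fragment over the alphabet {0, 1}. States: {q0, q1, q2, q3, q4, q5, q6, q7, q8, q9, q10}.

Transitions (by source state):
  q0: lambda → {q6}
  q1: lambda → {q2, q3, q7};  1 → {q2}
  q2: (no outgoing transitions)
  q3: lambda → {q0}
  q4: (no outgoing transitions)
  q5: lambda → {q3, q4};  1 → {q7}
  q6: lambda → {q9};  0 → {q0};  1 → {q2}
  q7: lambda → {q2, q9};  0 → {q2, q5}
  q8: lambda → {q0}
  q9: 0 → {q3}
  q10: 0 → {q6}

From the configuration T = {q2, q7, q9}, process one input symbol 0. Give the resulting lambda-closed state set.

{q0, q2, q3, q4, q5, q6, q9}

q7 on 0 → {q2, q5}.
q9 on 0 → {q3}.
No 0-transition from q2.
Union after reading 0: {q2, q3, q5}.
Now take the lambda-closure:
From q3 via lambda: add q0.
From q5 via lambda: add q4.
From q0 via lambda: add q6.
From q6 via lambda: add q9.
No new states can be added; the closed set is {q0, q2, q3, q4, q5, q6, q9}.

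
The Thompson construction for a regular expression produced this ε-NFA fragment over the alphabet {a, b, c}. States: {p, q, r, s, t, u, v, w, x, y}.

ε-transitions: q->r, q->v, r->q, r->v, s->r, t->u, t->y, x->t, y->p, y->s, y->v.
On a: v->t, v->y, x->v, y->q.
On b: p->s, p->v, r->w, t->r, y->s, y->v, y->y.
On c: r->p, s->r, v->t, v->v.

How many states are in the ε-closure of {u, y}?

Start with {u, y}.
From y via ε: add p, s, v.
From s via ε: add r.
From r via ε: add q.
ε-closure = {p, q, r, s, u, v, y}, which has 7 states.

7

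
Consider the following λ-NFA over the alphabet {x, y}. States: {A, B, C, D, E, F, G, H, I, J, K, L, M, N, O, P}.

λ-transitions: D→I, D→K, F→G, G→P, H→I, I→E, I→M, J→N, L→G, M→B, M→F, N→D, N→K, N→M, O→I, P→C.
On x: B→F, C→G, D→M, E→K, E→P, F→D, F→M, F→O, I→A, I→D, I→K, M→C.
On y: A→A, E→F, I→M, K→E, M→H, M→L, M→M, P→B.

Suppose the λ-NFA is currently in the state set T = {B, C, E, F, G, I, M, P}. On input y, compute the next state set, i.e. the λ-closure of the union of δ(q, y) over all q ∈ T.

E on y → {F}.
I on y → {M}.
M on y → {H, L, M}.
P on y → {B}.
No y-transition from B, C, F, G.
Union after reading y: {B, F, H, L, M}.
Now take the λ-closure:
From F via λ: add G.
From H via λ: add I.
From G via λ: add P.
From I via λ: add E.
From P via λ: add C.
No new states can be added; the closed set is {B, C, E, F, G, H, I, L, M, P}.

{B, C, E, F, G, H, I, L, M, P}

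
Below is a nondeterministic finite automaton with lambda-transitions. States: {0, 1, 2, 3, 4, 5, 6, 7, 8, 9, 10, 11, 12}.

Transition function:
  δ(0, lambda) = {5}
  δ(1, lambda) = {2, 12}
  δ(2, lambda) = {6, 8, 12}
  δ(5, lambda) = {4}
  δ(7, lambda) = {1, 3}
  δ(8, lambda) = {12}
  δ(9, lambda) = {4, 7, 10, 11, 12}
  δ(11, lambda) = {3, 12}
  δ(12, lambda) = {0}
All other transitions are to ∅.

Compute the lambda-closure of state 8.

Start with {8}.
From 8 via lambda: add 12.
From 12 via lambda: add 0.
From 0 via lambda: add 5.
From 5 via lambda: add 4.
No new states can be added; the closed set is {0, 4, 5, 8, 12}.

{0, 4, 5, 8, 12}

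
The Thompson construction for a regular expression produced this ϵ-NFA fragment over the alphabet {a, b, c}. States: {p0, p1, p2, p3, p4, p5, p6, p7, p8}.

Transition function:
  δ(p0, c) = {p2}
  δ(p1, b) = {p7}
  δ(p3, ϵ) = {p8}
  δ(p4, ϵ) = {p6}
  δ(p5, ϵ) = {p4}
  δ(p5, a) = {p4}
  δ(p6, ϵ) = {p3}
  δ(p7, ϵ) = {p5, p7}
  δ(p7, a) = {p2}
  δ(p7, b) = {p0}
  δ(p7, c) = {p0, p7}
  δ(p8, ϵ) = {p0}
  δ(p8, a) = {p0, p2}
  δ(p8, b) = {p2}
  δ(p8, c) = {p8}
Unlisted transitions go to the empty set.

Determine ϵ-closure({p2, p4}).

Start with {p2, p4}.
From p4 via ϵ: add p6.
From p6 via ϵ: add p3.
From p3 via ϵ: add p8.
From p8 via ϵ: add p0.
No new states can be added; the closed set is {p0, p2, p3, p4, p6, p8}.

{p0, p2, p3, p4, p6, p8}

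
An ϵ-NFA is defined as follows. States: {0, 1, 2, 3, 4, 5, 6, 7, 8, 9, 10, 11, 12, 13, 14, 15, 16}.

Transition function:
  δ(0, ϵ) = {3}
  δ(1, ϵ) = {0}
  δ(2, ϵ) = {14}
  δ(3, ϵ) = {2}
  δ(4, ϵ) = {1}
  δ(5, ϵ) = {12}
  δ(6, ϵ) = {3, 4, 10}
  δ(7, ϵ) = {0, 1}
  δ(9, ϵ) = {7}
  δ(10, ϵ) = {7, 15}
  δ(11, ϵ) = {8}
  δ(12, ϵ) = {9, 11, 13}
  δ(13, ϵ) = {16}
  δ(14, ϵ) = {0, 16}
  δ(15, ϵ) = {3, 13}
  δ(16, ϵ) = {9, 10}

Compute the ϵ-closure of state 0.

{0, 1, 2, 3, 7, 9, 10, 13, 14, 15, 16}

Start with {0}.
From 0 via ϵ: add 3.
From 3 via ϵ: add 2.
From 2 via ϵ: add 14.
From 14 via ϵ: add 16.
From 16 via ϵ: add 9, 10.
From 9 via ϵ: add 7.
From 10 via ϵ: add 15.
From 7 via ϵ: add 1.
From 15 via ϵ: add 13.
No new states can be added; the closed set is {0, 1, 2, 3, 7, 9, 10, 13, 14, 15, 16}.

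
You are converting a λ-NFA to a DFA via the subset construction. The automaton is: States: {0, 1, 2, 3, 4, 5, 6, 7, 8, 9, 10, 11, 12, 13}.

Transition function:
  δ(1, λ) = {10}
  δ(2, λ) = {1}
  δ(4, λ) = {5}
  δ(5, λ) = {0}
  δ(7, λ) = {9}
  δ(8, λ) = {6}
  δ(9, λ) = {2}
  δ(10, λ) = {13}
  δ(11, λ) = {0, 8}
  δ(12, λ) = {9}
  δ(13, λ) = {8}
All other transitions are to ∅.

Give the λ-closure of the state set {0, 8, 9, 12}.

{0, 1, 2, 6, 8, 9, 10, 12, 13}

Start with {0, 8, 9, 12}.
From 8 via λ: add 6.
From 9 via λ: add 2.
From 2 via λ: add 1.
From 1 via λ: add 10.
From 10 via λ: add 13.
No new states can be added; the closed set is {0, 1, 2, 6, 8, 9, 10, 12, 13}.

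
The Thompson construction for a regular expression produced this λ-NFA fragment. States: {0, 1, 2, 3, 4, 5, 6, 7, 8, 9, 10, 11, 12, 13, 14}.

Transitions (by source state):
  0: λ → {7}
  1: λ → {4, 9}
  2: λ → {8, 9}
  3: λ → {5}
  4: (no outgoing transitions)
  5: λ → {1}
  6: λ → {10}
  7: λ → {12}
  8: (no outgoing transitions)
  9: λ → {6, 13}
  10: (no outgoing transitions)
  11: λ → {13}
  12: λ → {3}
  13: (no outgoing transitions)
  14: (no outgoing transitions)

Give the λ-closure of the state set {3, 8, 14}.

Start with {3, 8, 14}.
From 3 via λ: add 5.
From 5 via λ: add 1.
From 1 via λ: add 4, 9.
From 9 via λ: add 6, 13.
From 6 via λ: add 10.
No new states can be added; the closed set is {1, 3, 4, 5, 6, 8, 9, 10, 13, 14}.

{1, 3, 4, 5, 6, 8, 9, 10, 13, 14}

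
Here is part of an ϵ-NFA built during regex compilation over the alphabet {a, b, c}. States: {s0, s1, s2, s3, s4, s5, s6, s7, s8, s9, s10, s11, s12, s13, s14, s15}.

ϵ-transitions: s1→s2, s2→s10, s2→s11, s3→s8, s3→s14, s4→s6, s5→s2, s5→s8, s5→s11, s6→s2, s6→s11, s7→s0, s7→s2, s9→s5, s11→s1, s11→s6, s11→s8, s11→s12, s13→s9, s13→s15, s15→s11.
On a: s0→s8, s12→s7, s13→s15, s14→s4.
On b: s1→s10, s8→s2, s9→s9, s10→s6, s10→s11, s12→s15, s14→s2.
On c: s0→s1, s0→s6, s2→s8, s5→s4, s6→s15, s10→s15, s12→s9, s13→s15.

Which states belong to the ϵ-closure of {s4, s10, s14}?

Start with {s4, s10, s14}.
From s4 via ϵ: add s6.
From s6 via ϵ: add s2, s11.
From s11 via ϵ: add s1, s8, s12.
No new states can be added; the closed set is {s1, s2, s4, s6, s8, s10, s11, s12, s14}.

{s1, s2, s4, s6, s8, s10, s11, s12, s14}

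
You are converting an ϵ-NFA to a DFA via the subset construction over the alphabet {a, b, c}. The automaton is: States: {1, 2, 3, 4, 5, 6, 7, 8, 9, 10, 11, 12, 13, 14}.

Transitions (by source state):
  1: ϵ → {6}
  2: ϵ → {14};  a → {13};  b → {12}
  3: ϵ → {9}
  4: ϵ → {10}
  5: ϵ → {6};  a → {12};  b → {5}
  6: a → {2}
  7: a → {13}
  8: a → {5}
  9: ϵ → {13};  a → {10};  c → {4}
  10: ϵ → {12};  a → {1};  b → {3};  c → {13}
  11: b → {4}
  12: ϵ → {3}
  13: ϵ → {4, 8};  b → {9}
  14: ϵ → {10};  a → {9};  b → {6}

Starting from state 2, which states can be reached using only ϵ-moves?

Start with {2}.
From 2 via ϵ: add 14.
From 14 via ϵ: add 10.
From 10 via ϵ: add 12.
From 12 via ϵ: add 3.
From 3 via ϵ: add 9.
From 9 via ϵ: add 13.
From 13 via ϵ: add 4, 8.
No new states can be added; the closed set is {2, 3, 4, 8, 9, 10, 12, 13, 14}.

{2, 3, 4, 8, 9, 10, 12, 13, 14}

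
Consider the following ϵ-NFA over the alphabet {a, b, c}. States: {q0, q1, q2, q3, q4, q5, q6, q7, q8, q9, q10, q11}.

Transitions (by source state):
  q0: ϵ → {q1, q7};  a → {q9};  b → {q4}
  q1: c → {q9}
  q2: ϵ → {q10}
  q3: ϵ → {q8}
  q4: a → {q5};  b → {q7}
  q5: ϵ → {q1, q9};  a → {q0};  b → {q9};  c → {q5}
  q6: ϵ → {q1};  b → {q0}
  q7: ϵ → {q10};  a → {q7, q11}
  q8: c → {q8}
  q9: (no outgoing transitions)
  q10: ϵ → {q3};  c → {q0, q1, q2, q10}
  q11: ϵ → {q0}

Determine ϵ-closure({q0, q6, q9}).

Start with {q0, q6, q9}.
From q0 via ϵ: add q1, q7.
From q7 via ϵ: add q10.
From q10 via ϵ: add q3.
From q3 via ϵ: add q8.
No new states can be added; the closed set is {q0, q1, q3, q6, q7, q8, q9, q10}.

{q0, q1, q3, q6, q7, q8, q9, q10}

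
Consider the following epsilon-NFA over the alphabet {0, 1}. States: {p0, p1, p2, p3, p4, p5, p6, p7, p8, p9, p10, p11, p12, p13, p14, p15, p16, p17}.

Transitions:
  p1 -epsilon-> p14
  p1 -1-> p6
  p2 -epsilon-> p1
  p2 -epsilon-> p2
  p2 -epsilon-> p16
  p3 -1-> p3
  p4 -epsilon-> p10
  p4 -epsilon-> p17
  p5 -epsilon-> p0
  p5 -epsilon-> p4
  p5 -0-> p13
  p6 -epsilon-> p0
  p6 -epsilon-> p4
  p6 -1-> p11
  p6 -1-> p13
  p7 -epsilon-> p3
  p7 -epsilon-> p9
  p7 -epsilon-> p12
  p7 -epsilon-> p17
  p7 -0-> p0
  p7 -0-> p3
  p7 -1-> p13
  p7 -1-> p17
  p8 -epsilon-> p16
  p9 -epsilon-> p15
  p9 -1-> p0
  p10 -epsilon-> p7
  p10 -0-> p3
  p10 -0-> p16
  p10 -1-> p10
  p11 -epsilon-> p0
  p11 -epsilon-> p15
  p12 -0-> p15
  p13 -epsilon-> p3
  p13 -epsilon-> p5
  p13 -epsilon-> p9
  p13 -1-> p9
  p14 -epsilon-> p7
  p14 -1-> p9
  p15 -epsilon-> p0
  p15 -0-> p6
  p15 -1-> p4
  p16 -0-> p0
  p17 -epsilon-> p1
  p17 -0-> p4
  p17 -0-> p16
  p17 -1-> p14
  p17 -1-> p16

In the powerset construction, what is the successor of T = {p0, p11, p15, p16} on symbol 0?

{p0, p1, p3, p4, p6, p7, p9, p10, p12, p14, p15, p17}

p15 on 0 → {p6}.
p16 on 0 → {p0}.
No 0-transition from p0, p11.
Union after reading 0: {p0, p6}.
Now take the epsilon-closure:
From p6 via epsilon: add p4.
From p4 via epsilon: add p10, p17.
From p10 via epsilon: add p7.
From p17 via epsilon: add p1.
From p1 via epsilon: add p14.
From p7 via epsilon: add p3, p9, p12.
From p9 via epsilon: add p15.
No new states can be added; the closed set is {p0, p1, p3, p4, p6, p7, p9, p10, p12, p14, p15, p17}.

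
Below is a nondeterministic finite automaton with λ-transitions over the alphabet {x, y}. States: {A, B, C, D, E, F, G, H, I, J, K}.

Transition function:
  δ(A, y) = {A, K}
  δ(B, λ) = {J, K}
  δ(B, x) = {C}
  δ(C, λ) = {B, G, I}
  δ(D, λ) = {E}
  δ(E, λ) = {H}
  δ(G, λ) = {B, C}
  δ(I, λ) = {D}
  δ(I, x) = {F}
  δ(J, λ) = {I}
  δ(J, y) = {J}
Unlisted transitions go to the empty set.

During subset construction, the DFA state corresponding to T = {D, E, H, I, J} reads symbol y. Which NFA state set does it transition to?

{D, E, H, I, J}

J on y → {J}.
No y-transition from D, E, H, I.
Union after reading y: {J}.
Now take the λ-closure:
From J via λ: add I.
From I via λ: add D.
From D via λ: add E.
From E via λ: add H.
No new states can be added; the closed set is {D, E, H, I, J}.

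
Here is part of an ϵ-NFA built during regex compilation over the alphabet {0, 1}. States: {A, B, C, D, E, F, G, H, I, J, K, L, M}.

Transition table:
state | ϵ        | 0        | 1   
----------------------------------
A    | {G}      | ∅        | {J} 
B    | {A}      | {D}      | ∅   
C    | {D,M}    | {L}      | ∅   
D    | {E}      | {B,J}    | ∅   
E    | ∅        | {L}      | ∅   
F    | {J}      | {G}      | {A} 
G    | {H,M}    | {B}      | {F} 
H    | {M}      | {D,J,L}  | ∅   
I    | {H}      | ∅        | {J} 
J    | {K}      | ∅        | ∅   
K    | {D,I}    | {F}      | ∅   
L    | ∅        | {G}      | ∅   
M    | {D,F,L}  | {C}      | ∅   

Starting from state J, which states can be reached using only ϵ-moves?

{D, E, F, H, I, J, K, L, M}

Start with {J}.
From J via ϵ: add K.
From K via ϵ: add D, I.
From D via ϵ: add E.
From I via ϵ: add H.
From H via ϵ: add M.
From M via ϵ: add F, L.
No new states can be added; the closed set is {D, E, F, H, I, J, K, L, M}.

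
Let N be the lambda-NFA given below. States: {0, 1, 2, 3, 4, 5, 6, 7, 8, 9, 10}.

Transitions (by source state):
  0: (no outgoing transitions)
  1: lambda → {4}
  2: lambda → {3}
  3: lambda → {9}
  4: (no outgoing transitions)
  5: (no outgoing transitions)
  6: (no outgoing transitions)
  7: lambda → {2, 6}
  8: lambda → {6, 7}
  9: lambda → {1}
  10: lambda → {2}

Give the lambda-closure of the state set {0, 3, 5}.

{0, 1, 3, 4, 5, 9}

Start with {0, 3, 5}.
From 3 via lambda: add 9.
From 9 via lambda: add 1.
From 1 via lambda: add 4.
No new states can be added; the closed set is {0, 1, 3, 4, 5, 9}.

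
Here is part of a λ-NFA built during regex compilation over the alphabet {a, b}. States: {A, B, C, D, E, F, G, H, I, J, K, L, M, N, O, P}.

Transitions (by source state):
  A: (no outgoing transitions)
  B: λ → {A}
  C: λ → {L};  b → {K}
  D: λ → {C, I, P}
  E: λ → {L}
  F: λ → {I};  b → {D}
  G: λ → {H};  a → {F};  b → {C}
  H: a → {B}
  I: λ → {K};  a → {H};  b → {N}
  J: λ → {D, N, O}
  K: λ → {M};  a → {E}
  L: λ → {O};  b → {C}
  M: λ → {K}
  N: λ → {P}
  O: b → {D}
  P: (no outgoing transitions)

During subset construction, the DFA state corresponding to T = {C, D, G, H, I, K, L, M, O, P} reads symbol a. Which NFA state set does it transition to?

G on a → {F}.
H on a → {B}.
I on a → {H}.
K on a → {E}.
No a-transition from C, D, L, M, O, P.
Union after reading a: {B, E, F, H}.
Now take the λ-closure:
From B via λ: add A.
From E via λ: add L.
From F via λ: add I.
From I via λ: add K.
From L via λ: add O.
From K via λ: add M.
No new states can be added; the closed set is {A, B, E, F, H, I, K, L, M, O}.

{A, B, E, F, H, I, K, L, M, O}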